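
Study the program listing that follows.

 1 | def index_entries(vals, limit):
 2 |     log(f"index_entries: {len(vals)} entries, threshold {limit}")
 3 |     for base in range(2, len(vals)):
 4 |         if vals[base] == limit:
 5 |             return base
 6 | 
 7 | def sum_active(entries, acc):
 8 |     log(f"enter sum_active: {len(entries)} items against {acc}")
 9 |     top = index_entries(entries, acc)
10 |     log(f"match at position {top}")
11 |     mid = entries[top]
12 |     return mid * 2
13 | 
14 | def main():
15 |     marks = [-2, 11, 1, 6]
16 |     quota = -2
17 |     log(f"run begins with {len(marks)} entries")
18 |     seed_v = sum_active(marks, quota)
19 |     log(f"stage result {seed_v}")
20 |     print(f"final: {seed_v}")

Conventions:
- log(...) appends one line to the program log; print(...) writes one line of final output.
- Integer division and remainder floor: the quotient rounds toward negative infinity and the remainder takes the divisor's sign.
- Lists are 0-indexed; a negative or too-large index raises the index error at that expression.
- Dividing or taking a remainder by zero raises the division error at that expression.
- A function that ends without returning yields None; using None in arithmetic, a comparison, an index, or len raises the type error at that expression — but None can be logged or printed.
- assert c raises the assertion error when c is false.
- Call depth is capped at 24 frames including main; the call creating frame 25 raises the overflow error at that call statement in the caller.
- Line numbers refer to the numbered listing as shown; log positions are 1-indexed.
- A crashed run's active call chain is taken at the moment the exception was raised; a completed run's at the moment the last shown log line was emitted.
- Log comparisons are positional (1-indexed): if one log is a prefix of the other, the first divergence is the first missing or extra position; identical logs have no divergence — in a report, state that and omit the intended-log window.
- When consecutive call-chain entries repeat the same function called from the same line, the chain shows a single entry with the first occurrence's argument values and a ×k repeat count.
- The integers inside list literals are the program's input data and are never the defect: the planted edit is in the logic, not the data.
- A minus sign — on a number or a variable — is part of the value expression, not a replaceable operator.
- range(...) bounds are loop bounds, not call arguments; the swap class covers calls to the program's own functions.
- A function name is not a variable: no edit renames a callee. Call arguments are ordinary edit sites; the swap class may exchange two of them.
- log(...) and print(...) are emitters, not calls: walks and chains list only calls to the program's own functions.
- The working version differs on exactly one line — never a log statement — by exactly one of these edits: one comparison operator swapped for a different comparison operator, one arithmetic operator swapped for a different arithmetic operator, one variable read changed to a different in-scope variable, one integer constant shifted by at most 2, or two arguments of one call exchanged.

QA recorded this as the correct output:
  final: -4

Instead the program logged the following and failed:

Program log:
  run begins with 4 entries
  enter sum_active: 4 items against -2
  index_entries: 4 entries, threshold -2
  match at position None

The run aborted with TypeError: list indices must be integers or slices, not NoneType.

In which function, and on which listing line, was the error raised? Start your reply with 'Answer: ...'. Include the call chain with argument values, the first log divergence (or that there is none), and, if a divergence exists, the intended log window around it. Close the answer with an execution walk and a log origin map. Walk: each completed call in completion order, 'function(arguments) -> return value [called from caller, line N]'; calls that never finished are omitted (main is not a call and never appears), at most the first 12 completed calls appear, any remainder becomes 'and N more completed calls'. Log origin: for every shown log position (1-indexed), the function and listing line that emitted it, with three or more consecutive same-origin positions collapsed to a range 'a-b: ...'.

Answer: the error was raised in sum_active, line 11.
Key fact: Everything matches until log position 4, which reads 'match at position None' in place of 'match at position 0'.
Call chain: main -> sum_active([-2, 11, 1, 6], -2) (called at line 18).
First divergence: position 4 — the shown line 'match at position None' should read 'match at position 0'.
Intended log window:
  2: enter sum_active: 4 items against -2
  3: index_entries: 4 entries, threshold -2
  4: match at position 0
  5: stage result -4
Execution walk:
  index_entries([-2, 11, 1, 6], -2) -> None  [called from sum_active, line 9]
Log origin:
  1: emitted by main (line 17)
  2: emitted by sum_active (line 8)
  3: emitted by index_entries (line 2)
  4: emitted by sum_active (line 10)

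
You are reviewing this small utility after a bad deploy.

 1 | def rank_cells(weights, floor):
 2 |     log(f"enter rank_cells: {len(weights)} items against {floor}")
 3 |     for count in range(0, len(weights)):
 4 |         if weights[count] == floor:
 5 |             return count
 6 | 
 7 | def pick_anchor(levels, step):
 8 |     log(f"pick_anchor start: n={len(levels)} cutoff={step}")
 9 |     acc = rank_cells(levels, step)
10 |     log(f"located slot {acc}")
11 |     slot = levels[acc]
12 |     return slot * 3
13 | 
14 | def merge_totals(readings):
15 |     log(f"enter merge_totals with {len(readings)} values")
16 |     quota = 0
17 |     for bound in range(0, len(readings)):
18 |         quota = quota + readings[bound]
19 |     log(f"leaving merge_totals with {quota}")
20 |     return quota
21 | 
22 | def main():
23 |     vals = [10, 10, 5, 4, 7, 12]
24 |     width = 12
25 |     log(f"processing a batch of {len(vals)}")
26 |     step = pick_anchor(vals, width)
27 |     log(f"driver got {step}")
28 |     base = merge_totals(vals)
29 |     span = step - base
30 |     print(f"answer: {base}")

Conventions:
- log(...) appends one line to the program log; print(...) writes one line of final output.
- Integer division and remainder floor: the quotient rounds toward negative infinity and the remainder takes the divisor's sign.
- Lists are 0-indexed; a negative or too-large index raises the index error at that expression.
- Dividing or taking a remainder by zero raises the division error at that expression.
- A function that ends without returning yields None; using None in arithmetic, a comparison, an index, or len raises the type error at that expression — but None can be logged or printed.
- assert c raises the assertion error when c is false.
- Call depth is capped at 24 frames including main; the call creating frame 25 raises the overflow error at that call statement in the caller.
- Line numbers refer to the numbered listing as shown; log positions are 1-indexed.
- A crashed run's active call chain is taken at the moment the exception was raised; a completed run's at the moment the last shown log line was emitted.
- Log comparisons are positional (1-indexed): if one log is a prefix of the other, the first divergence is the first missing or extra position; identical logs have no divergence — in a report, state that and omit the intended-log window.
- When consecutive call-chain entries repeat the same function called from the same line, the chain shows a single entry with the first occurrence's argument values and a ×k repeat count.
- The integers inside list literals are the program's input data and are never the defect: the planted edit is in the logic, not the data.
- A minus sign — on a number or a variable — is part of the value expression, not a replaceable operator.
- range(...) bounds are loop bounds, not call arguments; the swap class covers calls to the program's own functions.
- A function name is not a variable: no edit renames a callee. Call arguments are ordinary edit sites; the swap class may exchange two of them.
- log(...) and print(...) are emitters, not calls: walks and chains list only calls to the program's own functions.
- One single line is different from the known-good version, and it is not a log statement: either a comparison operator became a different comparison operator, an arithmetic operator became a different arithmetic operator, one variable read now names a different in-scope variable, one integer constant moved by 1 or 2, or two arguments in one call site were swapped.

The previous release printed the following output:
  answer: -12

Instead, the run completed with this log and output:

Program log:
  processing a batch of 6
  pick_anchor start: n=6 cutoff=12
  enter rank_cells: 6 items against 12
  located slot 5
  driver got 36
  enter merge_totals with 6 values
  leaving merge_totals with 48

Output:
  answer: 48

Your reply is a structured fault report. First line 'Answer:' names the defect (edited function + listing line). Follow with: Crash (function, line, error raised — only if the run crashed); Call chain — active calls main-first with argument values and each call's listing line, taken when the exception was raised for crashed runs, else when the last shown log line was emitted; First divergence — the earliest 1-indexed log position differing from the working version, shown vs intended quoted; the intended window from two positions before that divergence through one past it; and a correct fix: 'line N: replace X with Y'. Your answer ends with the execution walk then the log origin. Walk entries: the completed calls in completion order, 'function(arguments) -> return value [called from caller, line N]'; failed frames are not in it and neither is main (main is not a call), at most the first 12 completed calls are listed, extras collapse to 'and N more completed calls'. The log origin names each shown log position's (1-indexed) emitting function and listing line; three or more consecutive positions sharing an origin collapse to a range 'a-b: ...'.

Answer: the defect is in main at line 30.
Key fact: The two runs log identically and part ways only at the printed values.
Call chain: main -> merge_totals([10, 10, 5, 4, 7, 12]) (called at line 28).
First divergence: none — the logs agree in full.
Execution walk:
  rank_cells([10, 10, 5, 4, 7, 12], 12) -> 5  [called from pick_anchor, line 9]
  pick_anchor([10, 10, 5, 4, 7, 12], 12) -> 36  [called from main, line 26]
  merge_totals([10, 10, 5, 4, 7, 12]) -> 48  [called from main, line 28]
Log line origins:
  1: from main, line 25
  2: from pick_anchor, line 8
  3: from rank_cells, line 2
  4: from pick_anchor, line 10
  5: from main, line 27
  6: from merge_totals, line 15
  7: from merge_totals, line 19
A correct fix: line 30: replace `base` with `span`.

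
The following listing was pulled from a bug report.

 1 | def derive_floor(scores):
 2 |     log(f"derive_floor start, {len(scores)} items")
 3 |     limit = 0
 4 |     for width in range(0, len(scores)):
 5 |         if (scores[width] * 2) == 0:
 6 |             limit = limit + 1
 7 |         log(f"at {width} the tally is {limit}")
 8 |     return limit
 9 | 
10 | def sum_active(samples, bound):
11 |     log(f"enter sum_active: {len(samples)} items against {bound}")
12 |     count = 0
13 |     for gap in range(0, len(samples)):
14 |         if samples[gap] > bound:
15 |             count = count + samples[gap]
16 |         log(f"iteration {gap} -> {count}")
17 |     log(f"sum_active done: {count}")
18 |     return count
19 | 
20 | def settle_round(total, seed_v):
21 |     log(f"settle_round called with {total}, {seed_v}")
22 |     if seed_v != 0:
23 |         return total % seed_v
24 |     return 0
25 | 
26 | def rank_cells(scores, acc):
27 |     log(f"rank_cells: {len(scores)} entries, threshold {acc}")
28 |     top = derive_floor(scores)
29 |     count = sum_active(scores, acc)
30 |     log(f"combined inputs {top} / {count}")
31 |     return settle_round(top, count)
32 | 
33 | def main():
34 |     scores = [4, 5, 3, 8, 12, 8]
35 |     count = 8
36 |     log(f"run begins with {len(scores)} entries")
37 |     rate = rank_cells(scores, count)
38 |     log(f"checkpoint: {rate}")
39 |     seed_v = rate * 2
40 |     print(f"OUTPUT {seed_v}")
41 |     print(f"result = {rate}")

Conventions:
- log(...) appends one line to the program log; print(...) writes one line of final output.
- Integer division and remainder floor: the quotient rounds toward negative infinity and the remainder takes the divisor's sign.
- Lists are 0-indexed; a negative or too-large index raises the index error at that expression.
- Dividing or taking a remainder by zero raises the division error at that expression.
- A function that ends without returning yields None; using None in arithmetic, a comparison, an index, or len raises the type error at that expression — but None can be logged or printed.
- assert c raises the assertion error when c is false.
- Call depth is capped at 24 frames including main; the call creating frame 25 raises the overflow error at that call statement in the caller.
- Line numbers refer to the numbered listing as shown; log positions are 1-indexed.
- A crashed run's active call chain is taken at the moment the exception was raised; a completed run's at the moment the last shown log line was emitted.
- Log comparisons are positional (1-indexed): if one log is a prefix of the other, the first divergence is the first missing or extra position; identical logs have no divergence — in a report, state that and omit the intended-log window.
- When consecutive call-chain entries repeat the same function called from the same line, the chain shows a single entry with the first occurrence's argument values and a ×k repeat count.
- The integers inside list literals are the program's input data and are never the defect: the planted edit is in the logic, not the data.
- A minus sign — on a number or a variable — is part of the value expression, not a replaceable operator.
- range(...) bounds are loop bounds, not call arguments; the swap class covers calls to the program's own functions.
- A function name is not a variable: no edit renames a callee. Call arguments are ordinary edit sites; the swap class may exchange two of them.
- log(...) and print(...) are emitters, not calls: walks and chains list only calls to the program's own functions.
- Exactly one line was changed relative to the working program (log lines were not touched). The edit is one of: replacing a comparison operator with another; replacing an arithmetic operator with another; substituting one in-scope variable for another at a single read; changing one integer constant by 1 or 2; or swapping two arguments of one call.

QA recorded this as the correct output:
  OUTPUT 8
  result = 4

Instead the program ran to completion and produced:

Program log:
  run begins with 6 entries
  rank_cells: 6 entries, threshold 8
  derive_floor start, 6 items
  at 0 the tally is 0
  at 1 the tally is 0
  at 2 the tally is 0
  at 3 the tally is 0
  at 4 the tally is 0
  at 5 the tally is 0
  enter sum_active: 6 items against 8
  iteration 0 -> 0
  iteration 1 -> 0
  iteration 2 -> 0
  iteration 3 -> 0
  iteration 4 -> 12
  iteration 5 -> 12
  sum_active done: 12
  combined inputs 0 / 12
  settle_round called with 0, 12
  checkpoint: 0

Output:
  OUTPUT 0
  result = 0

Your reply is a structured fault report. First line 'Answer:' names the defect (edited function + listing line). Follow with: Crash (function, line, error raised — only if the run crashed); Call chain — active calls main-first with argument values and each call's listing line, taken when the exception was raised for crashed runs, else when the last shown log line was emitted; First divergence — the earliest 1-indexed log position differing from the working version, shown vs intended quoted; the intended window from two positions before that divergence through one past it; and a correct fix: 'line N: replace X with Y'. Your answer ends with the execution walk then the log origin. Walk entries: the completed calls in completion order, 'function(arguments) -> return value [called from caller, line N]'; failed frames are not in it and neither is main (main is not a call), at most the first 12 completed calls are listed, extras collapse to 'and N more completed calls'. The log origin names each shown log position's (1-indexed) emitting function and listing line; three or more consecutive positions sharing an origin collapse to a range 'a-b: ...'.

Answer: the defect is in derive_floor at line 5.
Key observation: Position 4 is the first bad log line: 'at 0 the tally is 0' should read 'at 0 the tally is 1'.
Call chain: main.
First divergence: at position 4 the run shows 'at 0 the tally is 0' where the working version logs 'at 0 the tally is 1'.
Intended log window:
  2: rank_cells: 6 entries, threshold 8
  3: derive_floor start, 6 items
  4: at 0 the tally is 1
  5: at 1 the tally is 1
Execution walk:
  derive_floor([4, 5, 3, 8, 12, 8]) -> 0  [called from rank_cells, line 28]
  sum_active([4, 5, 3, 8, 12, 8], 8) -> 12  [called from rank_cells, line 29]
  settle_round(0, 12) -> 0  [called from rank_cells, line 31]
  rank_cells([4, 5, 3, 8, 12, 8], 8) -> 0  [called from main, line 37]
Log line origins:
  1: from main, line 36
  2: from rank_cells, line 27
  3: from derive_floor, line 2
  4-9: from derive_floor, line 7
  10: from sum_active, line 11
  11-16: from sum_active, line 16
  17: from sum_active, line 17
  18: from rank_cells, line 30
  19: from settle_round, line 21
  20: from main, line 38
A correct fix: line 5: replace `*` with `%`.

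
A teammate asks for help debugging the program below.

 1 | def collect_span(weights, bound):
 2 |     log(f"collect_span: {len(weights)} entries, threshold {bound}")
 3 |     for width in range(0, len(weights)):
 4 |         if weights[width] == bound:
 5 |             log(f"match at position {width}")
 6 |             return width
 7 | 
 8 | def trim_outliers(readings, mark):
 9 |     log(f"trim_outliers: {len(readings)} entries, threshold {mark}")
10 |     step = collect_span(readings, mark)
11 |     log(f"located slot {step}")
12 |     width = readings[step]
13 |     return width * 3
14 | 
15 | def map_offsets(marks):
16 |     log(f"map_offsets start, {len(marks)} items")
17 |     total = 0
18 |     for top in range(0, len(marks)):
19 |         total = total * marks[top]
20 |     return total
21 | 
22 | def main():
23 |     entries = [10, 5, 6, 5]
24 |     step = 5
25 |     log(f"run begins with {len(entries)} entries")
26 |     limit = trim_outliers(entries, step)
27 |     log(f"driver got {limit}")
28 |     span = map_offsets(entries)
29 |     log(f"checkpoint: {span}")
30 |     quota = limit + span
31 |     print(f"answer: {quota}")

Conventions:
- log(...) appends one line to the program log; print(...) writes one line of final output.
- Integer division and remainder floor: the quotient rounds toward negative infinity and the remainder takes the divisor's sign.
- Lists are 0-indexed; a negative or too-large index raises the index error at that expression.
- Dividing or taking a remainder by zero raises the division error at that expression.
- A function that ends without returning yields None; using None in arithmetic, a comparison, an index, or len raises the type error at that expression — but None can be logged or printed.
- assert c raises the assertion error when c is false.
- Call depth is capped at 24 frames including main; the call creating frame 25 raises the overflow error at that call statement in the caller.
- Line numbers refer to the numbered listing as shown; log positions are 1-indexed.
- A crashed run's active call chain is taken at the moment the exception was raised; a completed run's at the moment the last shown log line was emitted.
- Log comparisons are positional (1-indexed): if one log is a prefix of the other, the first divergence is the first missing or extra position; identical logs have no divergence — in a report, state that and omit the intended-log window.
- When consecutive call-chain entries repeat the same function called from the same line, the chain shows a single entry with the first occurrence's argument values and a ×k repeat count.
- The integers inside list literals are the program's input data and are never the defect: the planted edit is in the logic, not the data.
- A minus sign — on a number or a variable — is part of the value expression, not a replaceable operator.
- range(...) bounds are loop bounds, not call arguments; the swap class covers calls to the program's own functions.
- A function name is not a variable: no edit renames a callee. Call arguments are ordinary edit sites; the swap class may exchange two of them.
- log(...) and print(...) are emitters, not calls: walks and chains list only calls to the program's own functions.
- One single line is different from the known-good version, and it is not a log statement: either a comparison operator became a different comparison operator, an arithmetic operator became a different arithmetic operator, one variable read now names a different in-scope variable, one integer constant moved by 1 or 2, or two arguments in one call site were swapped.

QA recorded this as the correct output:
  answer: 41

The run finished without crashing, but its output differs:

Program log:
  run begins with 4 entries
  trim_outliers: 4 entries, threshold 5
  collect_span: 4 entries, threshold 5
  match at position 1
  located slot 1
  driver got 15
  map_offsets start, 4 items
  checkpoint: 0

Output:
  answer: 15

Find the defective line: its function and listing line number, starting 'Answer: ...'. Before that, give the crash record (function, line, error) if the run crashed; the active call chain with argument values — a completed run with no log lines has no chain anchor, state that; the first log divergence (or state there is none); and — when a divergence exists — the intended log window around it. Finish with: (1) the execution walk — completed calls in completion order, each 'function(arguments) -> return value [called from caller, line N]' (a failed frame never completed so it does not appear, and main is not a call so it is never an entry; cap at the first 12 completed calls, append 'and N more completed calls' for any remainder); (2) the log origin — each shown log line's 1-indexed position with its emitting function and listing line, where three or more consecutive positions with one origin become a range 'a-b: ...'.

Answer: the defect is in map_offsets at line 19.
Key fact: The earliest visible damage is log position 8 — 'checkpoint: 0' rather than the intended 'checkpoint: 26'.
Call chain: main.
First divergence: position 8 — shown 'checkpoint: 0', intended 'checkpoint: 26'.
Intended log window:
  6: driver got 15
  7: map_offsets start, 4 items
  8: checkpoint: 26
Execution walk:
  collect_span([10, 5, 6, 5], 5) -> 1  [called from trim_outliers, line 10]
  trim_outliers([10, 5, 6, 5], 5) -> 15  [called from main, line 26]
  map_offsets([10, 5, 6, 5]) -> 0  [called from main, line 28]
Log origins:
  1: from main, line 25
  2: from trim_outliers, line 9
  3: from collect_span, line 2
  4: from collect_span, line 5
  5: from trim_outliers, line 11
  6: from main, line 27
  7: from map_offsets, line 16
  8: from main, line 29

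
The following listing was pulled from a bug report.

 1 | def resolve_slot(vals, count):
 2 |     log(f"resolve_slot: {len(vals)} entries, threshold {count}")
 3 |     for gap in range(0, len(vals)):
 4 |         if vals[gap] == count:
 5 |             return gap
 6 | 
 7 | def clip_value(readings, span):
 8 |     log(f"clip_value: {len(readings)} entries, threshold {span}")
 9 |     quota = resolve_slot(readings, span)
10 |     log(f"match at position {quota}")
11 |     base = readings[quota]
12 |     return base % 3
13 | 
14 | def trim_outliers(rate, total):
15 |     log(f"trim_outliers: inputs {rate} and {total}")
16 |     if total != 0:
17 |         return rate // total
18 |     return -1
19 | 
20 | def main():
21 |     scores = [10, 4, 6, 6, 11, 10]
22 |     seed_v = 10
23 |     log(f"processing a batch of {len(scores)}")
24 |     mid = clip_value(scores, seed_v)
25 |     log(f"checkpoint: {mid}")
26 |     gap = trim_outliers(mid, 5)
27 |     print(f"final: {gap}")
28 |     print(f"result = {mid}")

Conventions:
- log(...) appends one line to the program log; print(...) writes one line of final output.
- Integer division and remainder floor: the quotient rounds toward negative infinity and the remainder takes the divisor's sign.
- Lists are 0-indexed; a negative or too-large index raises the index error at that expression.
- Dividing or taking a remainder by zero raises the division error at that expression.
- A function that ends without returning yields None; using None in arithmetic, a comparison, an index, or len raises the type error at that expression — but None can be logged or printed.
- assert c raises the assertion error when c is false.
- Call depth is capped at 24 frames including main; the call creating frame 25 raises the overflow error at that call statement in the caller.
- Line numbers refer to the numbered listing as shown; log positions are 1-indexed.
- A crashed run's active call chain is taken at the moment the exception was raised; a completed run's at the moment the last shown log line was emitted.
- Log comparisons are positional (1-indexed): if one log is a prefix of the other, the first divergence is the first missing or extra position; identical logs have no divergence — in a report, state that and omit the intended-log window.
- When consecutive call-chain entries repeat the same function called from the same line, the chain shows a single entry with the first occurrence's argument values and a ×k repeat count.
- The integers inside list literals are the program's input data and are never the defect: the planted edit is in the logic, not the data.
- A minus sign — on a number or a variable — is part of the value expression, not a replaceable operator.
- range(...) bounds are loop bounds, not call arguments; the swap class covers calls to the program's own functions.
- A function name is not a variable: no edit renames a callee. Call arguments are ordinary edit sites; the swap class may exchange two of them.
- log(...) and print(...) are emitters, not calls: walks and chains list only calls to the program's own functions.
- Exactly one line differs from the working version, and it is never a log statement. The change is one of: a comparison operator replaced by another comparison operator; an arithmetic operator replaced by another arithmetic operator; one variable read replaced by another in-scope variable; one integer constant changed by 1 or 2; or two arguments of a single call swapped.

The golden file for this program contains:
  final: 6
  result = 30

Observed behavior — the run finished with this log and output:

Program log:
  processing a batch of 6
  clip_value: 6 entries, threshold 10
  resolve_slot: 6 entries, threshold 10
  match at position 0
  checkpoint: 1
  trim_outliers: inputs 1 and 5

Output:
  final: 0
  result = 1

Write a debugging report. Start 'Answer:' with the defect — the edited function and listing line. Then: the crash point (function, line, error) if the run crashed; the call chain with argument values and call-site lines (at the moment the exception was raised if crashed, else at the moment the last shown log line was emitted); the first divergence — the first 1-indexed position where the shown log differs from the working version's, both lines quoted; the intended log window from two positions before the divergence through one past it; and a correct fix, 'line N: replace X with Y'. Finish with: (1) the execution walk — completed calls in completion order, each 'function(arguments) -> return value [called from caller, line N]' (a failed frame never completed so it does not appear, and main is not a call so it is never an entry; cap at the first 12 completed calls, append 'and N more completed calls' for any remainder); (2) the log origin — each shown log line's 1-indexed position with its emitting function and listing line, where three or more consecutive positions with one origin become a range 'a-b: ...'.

Answer: the defect is in clip_value at line 12.
Key fact: At log position 5 the runs split — shown 'checkpoint: 1', but the working version logs 'checkpoint: 30'.
Call chain: main -> trim_outliers(1, 5) (called at line 26).
First divergence: at position 5 the run shows 'checkpoint: 1' where the working version logs 'checkpoint: 30'.
Intended log window:
  3: resolve_slot: 6 entries, threshold 10
  4: match at position 0
  5: checkpoint: 30
  6: trim_outliers: inputs 30 and 5
Execution walk:
  resolve_slot([10, 4, 6, 6, 11, 10], 10) -> 0  [called from clip_value, line 9]
  clip_value([10, 4, 6, 6, 11, 10], 10) -> 1  [called from main, line 24]
  trim_outliers(1, 5) -> 0  [called from main, line 26]
Log line origins:
  1 — main, line 23
  2 — clip_value, line 8
  3 — resolve_slot, line 2
  4 — clip_value, line 10
  5 — main, line 25
  6 — trim_outliers, line 15
A correct fix: line 12: replace `%` with `*`.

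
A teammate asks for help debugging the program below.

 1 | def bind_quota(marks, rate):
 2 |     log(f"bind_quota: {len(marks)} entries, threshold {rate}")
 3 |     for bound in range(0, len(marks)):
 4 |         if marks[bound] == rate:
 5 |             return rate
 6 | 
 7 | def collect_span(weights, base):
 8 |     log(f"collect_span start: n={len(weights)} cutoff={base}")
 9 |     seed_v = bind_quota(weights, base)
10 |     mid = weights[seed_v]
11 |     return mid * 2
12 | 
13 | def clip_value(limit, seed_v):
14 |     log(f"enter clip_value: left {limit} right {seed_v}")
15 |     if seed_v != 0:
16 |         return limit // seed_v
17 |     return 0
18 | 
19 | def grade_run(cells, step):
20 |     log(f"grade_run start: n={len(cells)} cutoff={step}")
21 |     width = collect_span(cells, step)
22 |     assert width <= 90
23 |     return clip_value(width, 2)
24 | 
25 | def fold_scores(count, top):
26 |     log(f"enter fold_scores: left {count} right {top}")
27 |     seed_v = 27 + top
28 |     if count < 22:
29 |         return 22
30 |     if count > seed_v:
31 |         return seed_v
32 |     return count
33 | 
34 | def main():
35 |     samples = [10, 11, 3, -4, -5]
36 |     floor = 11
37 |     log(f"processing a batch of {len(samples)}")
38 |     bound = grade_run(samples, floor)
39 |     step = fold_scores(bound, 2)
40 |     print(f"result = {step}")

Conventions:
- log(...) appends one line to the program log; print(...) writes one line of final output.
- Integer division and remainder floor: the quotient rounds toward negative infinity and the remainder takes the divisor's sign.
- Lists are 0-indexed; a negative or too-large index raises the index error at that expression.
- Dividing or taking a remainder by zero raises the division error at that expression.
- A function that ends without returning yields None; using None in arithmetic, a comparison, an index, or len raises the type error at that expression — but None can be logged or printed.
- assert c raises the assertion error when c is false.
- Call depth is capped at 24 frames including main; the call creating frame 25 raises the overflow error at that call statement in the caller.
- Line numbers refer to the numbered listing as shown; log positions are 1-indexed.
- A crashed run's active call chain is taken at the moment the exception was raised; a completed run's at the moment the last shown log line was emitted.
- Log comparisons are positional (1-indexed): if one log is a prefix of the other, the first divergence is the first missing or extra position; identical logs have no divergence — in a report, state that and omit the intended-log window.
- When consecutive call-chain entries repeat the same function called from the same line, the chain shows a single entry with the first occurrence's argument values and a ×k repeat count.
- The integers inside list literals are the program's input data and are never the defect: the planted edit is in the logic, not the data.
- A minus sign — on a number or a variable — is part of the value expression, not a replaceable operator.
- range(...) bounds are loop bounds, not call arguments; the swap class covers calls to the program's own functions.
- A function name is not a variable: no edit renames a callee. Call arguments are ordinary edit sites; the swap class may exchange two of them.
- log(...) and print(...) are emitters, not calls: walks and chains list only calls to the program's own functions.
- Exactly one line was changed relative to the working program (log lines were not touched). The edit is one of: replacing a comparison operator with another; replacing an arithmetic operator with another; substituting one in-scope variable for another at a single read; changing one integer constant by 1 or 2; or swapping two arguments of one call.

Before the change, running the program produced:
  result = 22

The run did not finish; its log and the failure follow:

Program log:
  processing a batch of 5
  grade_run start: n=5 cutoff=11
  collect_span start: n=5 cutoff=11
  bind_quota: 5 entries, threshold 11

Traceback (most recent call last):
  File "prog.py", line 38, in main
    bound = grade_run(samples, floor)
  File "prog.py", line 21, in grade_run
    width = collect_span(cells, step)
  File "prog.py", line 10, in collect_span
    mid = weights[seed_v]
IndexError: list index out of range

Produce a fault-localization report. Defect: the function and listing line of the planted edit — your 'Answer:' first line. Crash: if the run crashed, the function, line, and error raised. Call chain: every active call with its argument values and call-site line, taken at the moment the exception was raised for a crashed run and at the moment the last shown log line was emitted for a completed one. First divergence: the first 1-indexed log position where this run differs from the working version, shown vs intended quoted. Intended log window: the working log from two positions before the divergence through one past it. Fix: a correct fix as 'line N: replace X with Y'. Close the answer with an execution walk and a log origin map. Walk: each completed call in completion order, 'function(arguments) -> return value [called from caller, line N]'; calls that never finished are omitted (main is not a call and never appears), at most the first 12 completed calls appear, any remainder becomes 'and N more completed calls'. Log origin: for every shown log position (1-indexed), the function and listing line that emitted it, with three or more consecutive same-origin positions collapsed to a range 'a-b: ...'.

Answer: the defect is in bind_quota at line 5.
Key observation: The shown log is a 4-line prefix of the intended one, whose next entry is 'enter clip_value: left 22 right 2'.
Crash: collect_span, line 10, IndexError.
Call chain: main -> grade_run([10, 11, 3, -4, -5], 11) (called at line 38) -> collect_span([10, 11, 3, -4, -5], 11) (called at line 21).
First divergence: position 5 (shown log ended at 4 lines; the working version continues: 'enter clip_value: left 22 right 2').
Intended log window:
  3: collect_span start: n=5 cutoff=11
  4: bind_quota: 5 entries, threshold 11
  5: enter clip_value: left 22 right 2
  6: enter fold_scores: left 11 right 2
Execution walk:
  bind_quota([10, 11, 3, -4, -5], 11) -> 11  [called from collect_span, line 9]
Origin of each log line:
  1: logged in main at line 37
  2: logged in grade_run at line 20
  3: logged in collect_span at line 8
  4: logged in bind_quota at line 2
A correct fix: line 5: replace `rate` with `bound`.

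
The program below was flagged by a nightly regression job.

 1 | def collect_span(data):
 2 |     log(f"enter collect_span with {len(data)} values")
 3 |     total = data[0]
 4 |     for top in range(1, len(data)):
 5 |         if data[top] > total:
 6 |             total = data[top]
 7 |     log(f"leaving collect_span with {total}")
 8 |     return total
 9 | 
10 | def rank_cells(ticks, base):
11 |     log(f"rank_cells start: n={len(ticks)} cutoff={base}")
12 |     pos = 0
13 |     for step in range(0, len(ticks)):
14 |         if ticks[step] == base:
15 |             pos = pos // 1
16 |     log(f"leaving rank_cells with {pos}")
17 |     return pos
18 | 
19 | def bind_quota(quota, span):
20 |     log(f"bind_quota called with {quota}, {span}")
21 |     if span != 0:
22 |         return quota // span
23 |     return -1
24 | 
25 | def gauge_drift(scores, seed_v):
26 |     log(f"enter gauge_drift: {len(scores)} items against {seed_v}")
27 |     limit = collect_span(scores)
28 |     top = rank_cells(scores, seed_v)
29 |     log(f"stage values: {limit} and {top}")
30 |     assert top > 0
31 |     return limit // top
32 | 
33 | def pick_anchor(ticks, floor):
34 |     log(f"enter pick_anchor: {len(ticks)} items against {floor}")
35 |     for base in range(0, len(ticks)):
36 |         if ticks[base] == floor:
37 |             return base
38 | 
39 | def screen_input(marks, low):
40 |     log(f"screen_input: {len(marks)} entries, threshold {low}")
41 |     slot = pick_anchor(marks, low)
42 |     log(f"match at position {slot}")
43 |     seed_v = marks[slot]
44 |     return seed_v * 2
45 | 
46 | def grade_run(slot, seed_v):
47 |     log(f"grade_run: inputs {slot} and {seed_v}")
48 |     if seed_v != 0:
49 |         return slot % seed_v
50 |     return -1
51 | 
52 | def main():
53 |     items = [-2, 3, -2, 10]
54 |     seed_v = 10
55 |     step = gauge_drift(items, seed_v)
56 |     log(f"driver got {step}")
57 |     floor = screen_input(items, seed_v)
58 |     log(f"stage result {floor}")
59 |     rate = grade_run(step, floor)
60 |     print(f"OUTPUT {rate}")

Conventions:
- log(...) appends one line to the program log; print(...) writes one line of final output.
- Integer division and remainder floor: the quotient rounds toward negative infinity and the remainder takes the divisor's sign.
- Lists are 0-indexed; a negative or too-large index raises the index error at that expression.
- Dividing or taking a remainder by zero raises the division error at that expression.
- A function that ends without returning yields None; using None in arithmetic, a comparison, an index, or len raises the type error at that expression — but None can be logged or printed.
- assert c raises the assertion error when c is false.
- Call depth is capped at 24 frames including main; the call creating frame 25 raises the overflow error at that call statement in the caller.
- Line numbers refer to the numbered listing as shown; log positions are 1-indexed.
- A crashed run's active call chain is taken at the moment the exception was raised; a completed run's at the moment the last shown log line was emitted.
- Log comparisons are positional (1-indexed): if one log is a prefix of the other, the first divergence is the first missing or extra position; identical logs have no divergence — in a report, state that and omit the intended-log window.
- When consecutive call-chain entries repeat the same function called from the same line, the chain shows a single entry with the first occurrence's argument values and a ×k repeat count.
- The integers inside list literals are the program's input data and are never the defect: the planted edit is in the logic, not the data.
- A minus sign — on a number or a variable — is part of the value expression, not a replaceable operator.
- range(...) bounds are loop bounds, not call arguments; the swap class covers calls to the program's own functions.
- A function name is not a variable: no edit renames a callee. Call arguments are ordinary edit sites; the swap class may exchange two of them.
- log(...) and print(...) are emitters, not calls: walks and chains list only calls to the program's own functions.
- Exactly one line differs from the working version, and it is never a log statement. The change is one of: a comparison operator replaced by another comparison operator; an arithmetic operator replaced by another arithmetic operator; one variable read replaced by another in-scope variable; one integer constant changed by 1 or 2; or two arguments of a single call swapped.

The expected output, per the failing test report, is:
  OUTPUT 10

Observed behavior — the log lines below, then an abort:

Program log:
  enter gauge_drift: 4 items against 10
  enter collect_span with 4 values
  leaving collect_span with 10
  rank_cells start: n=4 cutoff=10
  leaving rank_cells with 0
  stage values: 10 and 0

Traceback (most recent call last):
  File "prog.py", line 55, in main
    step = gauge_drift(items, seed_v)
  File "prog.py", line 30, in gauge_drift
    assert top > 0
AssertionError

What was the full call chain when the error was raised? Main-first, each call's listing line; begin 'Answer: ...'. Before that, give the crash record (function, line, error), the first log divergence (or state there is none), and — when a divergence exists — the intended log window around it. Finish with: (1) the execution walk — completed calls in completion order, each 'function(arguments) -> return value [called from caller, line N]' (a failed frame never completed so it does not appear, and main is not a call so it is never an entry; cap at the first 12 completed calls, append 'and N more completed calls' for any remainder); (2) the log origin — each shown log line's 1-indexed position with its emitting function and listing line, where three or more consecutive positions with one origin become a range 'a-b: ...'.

Answer: main -> gauge_drift (called at line 55).
Core observation: The earliest visible damage is log position 5 — 'leaving rank_cells with 0' rather than the intended 'leaving rank_cells with 1'.
Crash: gauge_drift, line 30, AssertionError.
First divergence: position 5 — shown 'leaving rank_cells with 0', intended 'leaving rank_cells with 1'.
Intended log window:
  3: leaving collect_span with 10
  4: rank_cells start: n=4 cutoff=10
  5: leaving rank_cells with 1
  6: stage values: 10 and 1
Execution walk:
  collect_span([-2, 3, -2, 10]) -> 10  [called from gauge_drift, line 27]
  rank_cells([-2, 3, -2, 10], 10) -> 0  [called from gauge_drift, line 28]
Log origin:
  1: from gauge_drift, line 26
  2: from collect_span, line 2
  3: from collect_span, line 7
  4: from rank_cells, line 11
  5: from rank_cells, line 16
  6: from gauge_drift, line 29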